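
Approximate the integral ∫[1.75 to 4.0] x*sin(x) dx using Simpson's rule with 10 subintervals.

f(x) = x*sin(x)
a = 1.75, b = 4.0, n = 10
h = (b - a)/n = 0.225000

Simpson's rule: (h/3)[f(x₀) + 4f(x₁) + 2f(x₂) + ... + f(xₙ)]

x_0 = 1.7500, f(x_0) = 1.721975, coefficient = 1
x_1 = 1.9750, f(x_1) = 1.815846, coefficient = 4
x_2 = 2.2000, f(x_2) = 1.778692, coefficient = 2
x_3 = 2.4250, f(x_3) = 1.592787, coefficient = 4
x_4 = 2.6500, f(x_4) = 1.250881, coefficient = 2
x_5 = 2.8750, f(x_5) = 0.757407, coefficient = 4
x_6 = 3.1000, f(x_6) = 0.128900, coefficient = 2
x_7 = 3.3250, f(x_7) = -0.606416, coefficient = 4
x_8 = 3.5500, f(x_8) = -1.409876, coefficient = 2
x_9 = 3.7750, f(x_9) = -2.234402, coefficient = 4
x_10 = 4.0000, f(x_10) = -3.027210, coefficient = 1

I ≈ (0.225000/3) × 7.492847 = 0.561964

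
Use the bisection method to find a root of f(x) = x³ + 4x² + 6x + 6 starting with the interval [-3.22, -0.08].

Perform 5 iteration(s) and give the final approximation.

f(x) = x³ + 4x² + 6x + 6
Initial interval: [-3.22, -0.08]

Iteration 1:
  c_1 = (-3.220000 + (-0.080000))/2 = -1.650000
  f(c_1) = f(-1.650000) = 2.497875
  f(a) × f(c) < 0, new interval: [-3.220000, -1.650000]
Iteration 2:
  c_2 = (-3.220000 + (-1.650000))/2 = -2.435000
  f(c_2) = f(-2.435000) = 0.669237
  f(a) × f(c) < 0, new interval: [-3.220000, -2.435000]
Iteration 3:
  c_3 = (-3.220000 + (-2.435000))/2 = -2.827500
  f(c_3) = f(-2.827500) = -1.591148
  f(a) × f(c) ≥ 0, new interval: [-2.827500, -2.435000]
Iteration 4:
  c_4 = (-2.827500 + (-2.435000))/2 = -2.631250
  f(c_4) = f(-2.631250) = -0.310991
  f(a) × f(c) ≥ 0, new interval: [-2.631250, -2.435000]
Iteration 5:
  c_5 = (-2.631250 + (-2.435000))/2 = -2.533125
  f(c_5) = f(-2.533125) = 0.213779
  f(a) × f(c) < 0, new interval: [-2.631250, -2.533125]

After 5 iteration(s), the approximation is c_5 = -2.533125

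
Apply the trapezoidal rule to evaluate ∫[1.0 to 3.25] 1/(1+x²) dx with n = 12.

f(x) = 1/(1+x²)
a = 1.0, b = 3.25, n = 12
h = (b - a)/n = 0.187500

Trapezoidal rule: (h/2)[f(x₀) + 2f(x₁) + 2f(x₂) + ... + f(xₙ)]

x_0 = 1.0000, f(x_0) = 0.500000, coefficient = 1
x_1 = 1.1875, f(x_1) = 0.414911, coefficient = 2
x_2 = 1.3750, f(x_2) = 0.345946, coefficient = 2
x_3 = 1.5625, f(x_3) = 0.290579, coefficient = 2
x_4 = 1.7500, f(x_4) = 0.246154, coefficient = 2
x_5 = 1.9375, f(x_5) = 0.210353, coefficient = 2
x_6 = 2.1250, f(x_6) = 0.181303, coefficient = 2
x_7 = 2.3125, f(x_7) = 0.157538, coefficient = 2
x_8 = 2.5000, f(x_8) = 0.137931, coefficient = 2
x_9 = 2.6875, f(x_9) = 0.121615, coefficient = 2
x_10 = 2.8750, f(x_10) = 0.107926, coefficient = 2
x_11 = 3.0625, f(x_11) = 0.096349, coefficient = 2
x_12 = 3.2500, f(x_12) = 0.086486, coefficient = 1

I ≈ (0.187500/2) × 5.207698 = 0.488222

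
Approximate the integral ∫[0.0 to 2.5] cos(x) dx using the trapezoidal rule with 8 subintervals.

f(x) = cos(x)
a = 0.0, b = 2.5, n = 8
h = (b - a)/n = 0.312500

Trapezoidal rule: (h/2)[f(x₀) + 2f(x₁) + 2f(x₂) + ... + f(xₙ)]

x_0 = 0.0000, f(x_0) = 1.000000, coefficient = 1
x_1 = 0.3125, f(x_1) = 0.951568, coefficient = 2
x_2 = 0.6250, f(x_2) = 0.810963, coefficient = 2
x_3 = 0.9375, f(x_3) = 0.591805, coefficient = 2
x_4 = 1.2500, f(x_4) = 0.315322, coefficient = 2
x_5 = 1.5625, f(x_5) = 0.008296, coefficient = 2
x_6 = 1.8750, f(x_6) = -0.299534, coefficient = 2
x_7 = 2.1875, f(x_7) = -0.578349, coefficient = 2
x_8 = 2.5000, f(x_8) = -0.801144, coefficient = 1

I ≈ (0.312500/2) × 3.799000 = 0.593594
Exact value: 0.598472
Error: 0.004878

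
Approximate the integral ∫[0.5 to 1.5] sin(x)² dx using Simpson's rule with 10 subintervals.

f(x) = sin(x)²
a = 0.5, b = 1.5, n = 10
h = (b - a)/n = 0.100000

Simpson's rule: (h/3)[f(x₀) + 4f(x₁) + 2f(x₂) + ... + f(xₙ)]

x_0 = 0.5000, f(x_0) = 0.229849, coefficient = 1
x_1 = 0.6000, f(x_1) = 0.318821, coefficient = 4
x_2 = 0.7000, f(x_2) = 0.415016, coefficient = 2
x_3 = 0.8000, f(x_3) = 0.514600, coefficient = 4
x_4 = 0.9000, f(x_4) = 0.613601, coefficient = 2
x_5 = 1.0000, f(x_5) = 0.708073, coefficient = 4
x_6 = 1.1000, f(x_6) = 0.794251, coefficient = 2
x_7 = 1.2000, f(x_7) = 0.868697, coefficient = 4
x_8 = 1.3000, f(x_8) = 0.928444, coefficient = 2
x_9 = 1.4000, f(x_9) = 0.971111, coefficient = 4
x_10 = 1.5000, f(x_10) = 0.994996, coefficient = 1

I ≈ (0.100000/3) × 20.252679 = 0.675089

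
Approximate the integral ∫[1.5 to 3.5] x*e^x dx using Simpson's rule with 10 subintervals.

f(x) = x*e^x
a = 1.5, b = 3.5, n = 10
h = (b - a)/n = 0.200000

Simpson's rule: (h/3)[f(x₀) + 4f(x₁) + 2f(x₂) + ... + f(xₙ)]

x_0 = 1.5000, f(x_0) = 6.722534, coefficient = 1
x_1 = 1.7000, f(x_1) = 9.305711, coefficient = 4
x_2 = 1.9000, f(x_2) = 12.703199, coefficient = 2
x_3 = 2.1000, f(x_3) = 17.148957, coefficient = 4
x_4 = 2.3000, f(x_4) = 22.940620, coefficient = 2
x_5 = 2.5000, f(x_5) = 30.456235, coefficient = 4
x_6 = 2.7000, f(x_6) = 40.175276, coefficient = 2
x_7 = 2.9000, f(x_7) = 52.705022, coefficient = 4
x_8 = 3.1000, f(x_8) = 68.813649, coefficient = 2
x_9 = 3.3000, f(x_9) = 89.471708, coefficient = 4
x_10 = 3.5000, f(x_10) = 115.904082, coefficient = 1

I ≈ (0.200000/3) × 1208.242632 = 80.549509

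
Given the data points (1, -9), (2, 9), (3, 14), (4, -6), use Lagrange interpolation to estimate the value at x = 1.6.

Lagrange interpolation formula:
P(x) = Σ yᵢ × Lᵢ(x)
where Lᵢ(x) = Π_{j≠i} (x - xⱼ)/(xᵢ - xⱼ)

L_0(1.6) = (1.6 - 2)/(1 - 2) × (1.6 - 3)/(1 - 3) × (1.6 - 4)/(1 - 4) = 0.224000
L_1(1.6) = (1.6 - 1)/(2 - 1) × (1.6 - 3)/(2 - 3) × (1.6 - 4)/(2 - 4) = 1.008000
L_2(1.6) = (1.6 - 1)/(3 - 1) × (1.6 - 2)/(3 - 2) × (1.6 - 4)/(3 - 4) = -0.288000
L_3(1.6) = (1.6 - 1)/(4 - 1) × (1.6 - 2)/(4 - 2) × (1.6 - 3)/(4 - 3) = 0.056000

P(1.6) = (-9)×L_0(1.6) + 9×L_1(1.6) + 14×L_2(1.6) + (-6)×L_3(1.6)
P(1.6) = 2.688000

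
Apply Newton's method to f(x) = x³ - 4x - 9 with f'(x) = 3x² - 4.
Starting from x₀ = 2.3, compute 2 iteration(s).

f(x) = x³ - 4x - 9
f'(x) = 3x² - 4
x₀ = 2.3

Newton-Raphson formula: x_{n+1} = x_n - f(x_n)/f'(x_n)

Iteration 1:
  f(2.300000) = -6.033000
  f'(2.300000) = 11.870000
  x_1 = 2.300000 - (-6.033000)/11.870000 = 2.808256
Iteration 2:
  f(2.808256) = 1.913732
  f'(2.808256) = 19.658907
  x_2 = 2.808256 - 1.913732/19.658907 = 2.710909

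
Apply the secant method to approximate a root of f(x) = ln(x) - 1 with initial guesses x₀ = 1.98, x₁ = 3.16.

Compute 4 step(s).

f(x) = ln(x) - 1
x₀ = 1.98, x₁ = 3.16

Secant formula: x_{n+1} = x_n - f(x_n)(x_n - x_{n-1})/(f(x_n) - f(x_{n-1}))

Iteration 1:
  f(1.980000) = -0.316903
  f(3.160000) = 0.150572
  x_2 = 3.160000 - 0.150572×(3.160000 - 1.980000)/(0.150572 - (-0.316903))
       = 2.779926
Iteration 2:
  f(3.160000) = 0.150572
  f(2.779926) = 0.022424
  x_3 = 2.779926 - 0.022424×(2.779926 - 3.160000)/(0.022424 - 0.150572)
       = 2.713418
Iteration 3:
  f(2.779926) = 0.022424
  f(2.713418) = -0.001791
  x_4 = 2.713418 - (-0.001791)×(2.713418 - 2.779926)/(-0.001791 - 0.022424)
       = 2.718337
Iteration 4:
  f(2.713418) = -0.001791
  f(2.718337) = 0.000020
  x_5 = 2.718337 - 0.000020×(2.718337 - 2.713418)/(0.000020 - (-0.001791))
       = 2.718282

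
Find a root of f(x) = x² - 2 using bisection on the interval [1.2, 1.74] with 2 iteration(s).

f(x) = x² - 2
Initial interval: [1.2, 1.74]

Iteration 1:
  c_1 = (1.200000 + 1.740000)/2 = 1.470000
  f(c_1) = f(1.470000) = 0.160900
  f(a) × f(c) < 0, new interval: [1.200000, 1.470000]
Iteration 2:
  c_2 = (1.200000 + 1.470000)/2 = 1.335000
  f(c_2) = f(1.335000) = -0.217775
  f(a) × f(c) ≥ 0, new interval: [1.335000, 1.470000]

After 2 iteration(s), the approximation is c_2 = 1.335000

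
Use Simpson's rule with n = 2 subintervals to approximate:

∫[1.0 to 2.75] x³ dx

f(x) = x³
a = 1.0, b = 2.75, n = 2
h = (b - a)/n = 0.875000

Simpson's rule: (h/3)[f(x₀) + 4f(x₁) + 2f(x₂) + ... + f(xₙ)]

x_0 = 1.0000, f(x_0) = 1.000000, coefficient = 1
x_1 = 1.8750, f(x_1) = 6.591797, coefficient = 4
x_2 = 2.7500, f(x_2) = 20.796875, coefficient = 1

I ≈ (0.875000/3) × 48.164062 = 14.047852
Exact value: 14.047852
Error: 0.000000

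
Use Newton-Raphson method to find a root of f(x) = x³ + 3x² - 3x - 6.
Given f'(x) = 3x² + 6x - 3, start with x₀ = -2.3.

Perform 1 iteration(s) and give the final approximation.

f(x) = x³ + 3x² - 3x - 6
f'(x) = 3x² + 6x - 3
x₀ = -2.3

Newton-Raphson formula: x_{n+1} = x_n - f(x_n)/f'(x_n)

Iteration 1:
  f(-2.300000) = 4.603000
  f'(-2.300000) = -0.930000
  x_1 = -2.300000 - 4.603000/(-0.930000) = 2.649462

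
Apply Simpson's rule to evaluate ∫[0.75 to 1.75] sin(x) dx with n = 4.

f(x) = sin(x)
a = 0.75, b = 1.75, n = 4
h = (b - a)/n = 0.250000

Simpson's rule: (h/3)[f(x₀) + 4f(x₁) + 2f(x₂) + ... + f(xₙ)]

x_0 = 0.7500, f(x_0) = 0.681639, coefficient = 1
x_1 = 1.0000, f(x_1) = 0.841471, coefficient = 4
x_2 = 1.2500, f(x_2) = 0.948985, coefficient = 2
x_3 = 1.5000, f(x_3) = 0.997495, coefficient = 4
x_4 = 1.7500, f(x_4) = 0.983986, coefficient = 1

I ≈ (0.250000/3) × 10.919458 = 0.909955
Exact value: 0.909935
Error: 0.000020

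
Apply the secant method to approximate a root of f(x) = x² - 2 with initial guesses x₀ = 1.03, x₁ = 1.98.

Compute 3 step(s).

f(x) = x² - 2
x₀ = 1.03, x₁ = 1.98

Secant formula: x_{n+1} = x_n - f(x_n)(x_n - x_{n-1})/(f(x_n) - f(x_{n-1}))

Iteration 1:
  f(1.030000) = -0.939100
  f(1.980000) = 1.920400
  x_2 = 1.980000 - 1.920400×(1.980000 - 1.030000)/(1.920400 - (-0.939100))
       = 1.341993
Iteration 2:
  f(1.980000) = 1.920400
  f(1.341993) = -0.199054
  x_3 = 1.341993 - (-0.199054)×(1.341993 - 1.980000)/(-0.199054 - 1.920400)
       = 1.401913
Iteration 3:
  f(1.341993) = -0.199054
  f(1.401913) = -0.034639
  x_4 = 1.401913 - (-0.034639)×(1.401913 - 1.341993)/(-0.034639 - (-0.199054))
       = 1.414537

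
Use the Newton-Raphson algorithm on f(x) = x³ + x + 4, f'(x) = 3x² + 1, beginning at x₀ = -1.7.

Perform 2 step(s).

f(x) = x³ + x + 4
f'(x) = 3x² + 1
x₀ = -1.7

Newton-Raphson formula: x_{n+1} = x_n - f(x_n)/f'(x_n)

Iteration 1:
  f(-1.700000) = -2.613000
  f'(-1.700000) = 9.670000
  x_1 = -1.700000 - (-2.613000)/9.670000 = -1.429783
Iteration 2:
  f(-1.429783) = -0.352658
  f'(-1.429783) = 7.132837
  x_2 = -1.429783 - (-0.352658)/7.132837 = -1.380341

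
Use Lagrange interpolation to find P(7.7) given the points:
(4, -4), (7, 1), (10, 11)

Lagrange interpolation formula:
P(x) = Σ yᵢ × Lᵢ(x)
where Lᵢ(x) = Π_{j≠i} (x - xⱼ)/(xᵢ - xⱼ)

L_0(7.7) = (7.7 - 7)/(4 - 7) × (7.7 - 10)/(4 - 10) = -0.089444
L_1(7.7) = (7.7 - 4)/(7 - 4) × (7.7 - 10)/(7 - 10) = 0.945556
L_2(7.7) = (7.7 - 4)/(10 - 4) × (7.7 - 7)/(10 - 7) = 0.143889

P(7.7) = (-4)×L_0(7.7) + 1×L_1(7.7) + 11×L_2(7.7)
P(7.7) = 2.886111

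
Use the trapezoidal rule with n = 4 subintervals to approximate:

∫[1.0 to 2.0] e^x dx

f(x) = e^x
a = 1.0, b = 2.0, n = 4
h = (b - a)/n = 0.250000

Trapezoidal rule: (h/2)[f(x₀) + 2f(x₁) + 2f(x₂) + ... + f(xₙ)]

x_0 = 1.0000, f(x_0) = 2.718282, coefficient = 1
x_1 = 1.2500, f(x_1) = 3.490343, coefficient = 2
x_2 = 1.5000, f(x_2) = 4.481689, coefficient = 2
x_3 = 1.7500, f(x_3) = 5.754603, coefficient = 2
x_4 = 2.0000, f(x_4) = 7.389056, coefficient = 1

I ≈ (0.250000/2) × 37.560607 = 4.695076
Exact value: 4.670774
Error: 0.024302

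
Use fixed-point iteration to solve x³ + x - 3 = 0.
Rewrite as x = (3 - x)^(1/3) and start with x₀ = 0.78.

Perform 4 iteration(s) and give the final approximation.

Equation: x³ + x - 3 = 0
Fixed-point form: x = (3 - x)^(1/3)
x₀ = 0.78

x_1 = g(0.780000) = 1.304521
x_2 = g(1.304521) = 1.192424
x_3 = g(1.192424) = 1.218145
x_4 = g(1.218145) = 1.212339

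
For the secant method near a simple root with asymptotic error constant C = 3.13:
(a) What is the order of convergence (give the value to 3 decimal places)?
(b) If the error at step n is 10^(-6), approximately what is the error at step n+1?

(a) Secant method has superlinear convergence with order φ = (1+√5)/2 ≈ 1.618.
    This means |e_{n+1}| ≈ C|e_n|^1.618.

(b) With |e_n| = 10^(-6) and C = 3.13:
    |e_{n+1}| ≈ 3.13 × (10^(-6))^1.618 = 3.13 × 10^(-9.71)

(a) ≈ 1.618 (golden ratio); (b) |e_{n+1}| ≈ 6.128e-10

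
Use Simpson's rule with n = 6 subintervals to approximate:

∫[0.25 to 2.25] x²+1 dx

f(x) = x²+1
a = 0.25, b = 2.25, n = 6
h = (b - a)/n = 0.333333

Simpson's rule: (h/3)[f(x₀) + 4f(x₁) + 2f(x₂) + ... + f(xₙ)]

x_0 = 0.2500, f(x_0) = 1.062500, coefficient = 1
x_1 = 0.5833, f(x_1) = 1.340278, coefficient = 4
x_2 = 0.9167, f(x_2) = 1.840278, coefficient = 2
x_3 = 1.2500, f(x_3) = 2.562500, coefficient = 4
x_4 = 1.5833, f(x_4) = 3.506944, coefficient = 2
x_5 = 1.9167, f(x_5) = 4.673611, coefficient = 4
x_6 = 2.2500, f(x_6) = 6.062500, coefficient = 1

I ≈ (0.333333/3) × 52.125000 = 5.791667
Exact value: 5.791667
Error: 0.000000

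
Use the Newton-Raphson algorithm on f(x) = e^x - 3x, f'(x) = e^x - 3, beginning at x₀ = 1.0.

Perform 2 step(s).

f(x) = e^x - 3x
f'(x) = e^x - 3
x₀ = 1.0

Newton-Raphson formula: x_{n+1} = x_n - f(x_n)/f'(x_n)

Iteration 1:
  f(1.000000) = -0.281718
  f'(1.000000) = -0.281718
  x_1 = 1.000000 - (-0.281718)/(-0.281718) = 0.000000
Iteration 2:
  f(0.000000) = 1.000000
  f'(0.000000) = -2.000000
  x_2 = 0.000000 - 1.000000/(-2.000000) = 0.500000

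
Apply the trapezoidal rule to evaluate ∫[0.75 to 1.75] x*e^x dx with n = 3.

f(x) = x*e^x
a = 0.75, b = 1.75, n = 3
h = (b - a)/n = 0.333333

Trapezoidal rule: (h/2)[f(x₀) + 2f(x₁) + 2f(x₂) + ... + f(xₙ)]

x_0 = 0.7500, f(x_0) = 1.587750, coefficient = 1
x_1 = 1.0833, f(x_1) = 3.200721, coefficient = 2
x_2 = 1.4167, f(x_2) = 5.841417, coefficient = 2
x_3 = 1.7500, f(x_3) = 10.070555, coefficient = 1

I ≈ (0.333333/2) × 29.742580 = 4.957097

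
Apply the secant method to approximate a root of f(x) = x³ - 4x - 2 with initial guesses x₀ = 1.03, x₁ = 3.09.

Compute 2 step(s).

f(x) = x³ - 4x - 2
x₀ = 1.03, x₁ = 3.09

Secant formula: x_{n+1} = x_n - f(x_n)(x_n - x_{n-1})/(f(x_n) - f(x_{n-1}))

Iteration 1:
  f(1.030000) = -5.027273
  f(3.090000) = 15.143629
  x_2 = 3.090000 - 15.143629×(3.090000 - 1.030000)/(15.143629 - (-5.027273))
       = 1.543422
Iteration 2:
  f(3.090000) = 15.143629
  f(1.543422) = -4.497023
  x_3 = 1.543422 - (-4.497023)×(1.543422 - 3.090000)/(-4.497023 - 15.143629)
       = 1.897534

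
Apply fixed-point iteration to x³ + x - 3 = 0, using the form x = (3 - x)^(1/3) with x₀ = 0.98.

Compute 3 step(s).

Equation: x³ + x - 3 = 0
Fixed-point form: x = (3 - x)^(1/3)
x₀ = 0.98

x_1 = g(0.980000) = 1.264107
x_2 = g(1.264107) = 1.201824
x_3 = g(1.201824) = 1.216029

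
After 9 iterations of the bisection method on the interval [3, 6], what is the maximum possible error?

Bisection error bound: |error| ≤ (b-a)/2^n
|error| ≤ (6 - 3)/2^9 = 3/2^9
|error| ≤ 0.0058593750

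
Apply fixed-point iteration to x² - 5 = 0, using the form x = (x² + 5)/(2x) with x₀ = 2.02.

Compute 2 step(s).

Equation: x² - 5 = 0
Fixed-point form: x = (x² + 5)/(2x)
x₀ = 2.02

x_1 = g(2.020000) = 2.247624
x_2 = g(2.247624) = 2.236098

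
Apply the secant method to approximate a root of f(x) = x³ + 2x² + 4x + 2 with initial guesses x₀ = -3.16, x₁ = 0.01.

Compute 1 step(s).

f(x) = x³ + 2x² + 4x + 2
x₀ = -3.16, x₁ = 0.01

Secant formula: x_{n+1} = x_n - f(x_n)(x_n - x_{n-1})/(f(x_n) - f(x_{n-1}))

Iteration 1:
  f(-3.160000) = -22.223296
  f(0.010000) = 2.040201
  x_2 = 0.010000 - 2.040201×(0.010000 - (-3.160000))/(2.040201 - (-22.223296))
       = -0.256550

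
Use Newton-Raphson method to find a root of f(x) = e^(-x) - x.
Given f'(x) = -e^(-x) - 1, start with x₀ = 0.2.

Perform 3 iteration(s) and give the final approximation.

f(x) = e^(-x) - x
f'(x) = -e^(-x) - 1
x₀ = 0.2

Newton-Raphson formula: x_{n+1} = x_n - f(x_n)/f'(x_n)

Iteration 1:
  f(0.200000) = 0.618731
  f'(0.200000) = -1.818731
  x_1 = 0.200000 - 0.618731/(-1.818731) = 0.540199
Iteration 2:
  f(0.540199) = 0.042433
  f'(0.540199) = -1.582632
  x_2 = 0.540199 - 0.042433/(-1.582632) = 0.567011
Iteration 3:
  f(0.567011) = 0.000208
  f'(0.567011) = -1.567218
  x_3 = 0.567011 - 0.000208/(-1.567218) = 0.567143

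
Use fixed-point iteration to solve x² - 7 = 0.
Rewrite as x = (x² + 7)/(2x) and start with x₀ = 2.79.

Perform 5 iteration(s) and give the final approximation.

Equation: x² - 7 = 0
Fixed-point form: x = (x² + 7)/(2x)
x₀ = 2.79

x_1 = g(2.790000) = 2.649480
x_2 = g(2.649480) = 2.645754
x_3 = g(2.645754) = 2.645751
x_4 = g(2.645751) = 2.645751
x_5 = g(2.645751) = 2.645751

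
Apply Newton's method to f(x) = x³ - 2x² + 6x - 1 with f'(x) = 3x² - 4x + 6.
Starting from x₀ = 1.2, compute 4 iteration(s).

f(x) = x³ - 2x² + 6x - 1
f'(x) = 3x² - 4x + 6
x₀ = 1.2

Newton-Raphson formula: x_{n+1} = x_n - f(x_n)/f'(x_n)

Iteration 1:
  f(1.200000) = 5.048000
  f'(1.200000) = 5.520000
  x_1 = 1.200000 - 5.048000/5.520000 = 0.285507
Iteration 2:
  f(0.285507) = 0.573288
  f'(0.285507) = 5.102514
  x_2 = 0.285507 - 0.573288/5.102514 = 0.173153
Iteration 3:
  f(0.173153) = -0.015853
  f'(0.173153) = 5.397333
  x_3 = 0.173153 - (-0.015853)/5.397333 = 0.176090
Iteration 4:
  f(0.176090) = -0.000013
  f'(0.176090) = 5.388662
  x_4 = 0.176090 - (-0.000013)/5.388662 = 0.176093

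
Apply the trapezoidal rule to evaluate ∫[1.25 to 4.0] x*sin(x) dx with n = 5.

f(x) = x*sin(x)
a = 1.25, b = 4.0, n = 5
h = (b - a)/n = 0.550000

Trapezoidal rule: (h/2)[f(x₀) + 2f(x₁) + 2f(x₂) + ... + f(xₙ)]

x_0 = 1.2500, f(x_0) = 1.186231, coefficient = 1
x_1 = 1.8000, f(x_1) = 1.752926, coefficient = 2
x_2 = 2.3500, f(x_2) = 1.671962, coefficient = 2
x_3 = 2.9000, f(x_3) = 0.693823, coefficient = 2
x_4 = 3.4500, f(x_4) = -1.047218, coefficient = 2
x_5 = 4.0000, f(x_5) = -3.027210, coefficient = 1

I ≈ (0.550000/2) × 4.302007 = 1.183052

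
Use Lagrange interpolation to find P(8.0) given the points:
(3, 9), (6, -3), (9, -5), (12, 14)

Lagrange interpolation formula:
P(x) = Σ yᵢ × Lᵢ(x)
where Lᵢ(x) = Π_{j≠i} (x - xⱼ)/(xᵢ - xⱼ)

L_0(8.0) = (8.0 - 6)/(3 - 6) × (8.0 - 9)/(3 - 9) × (8.0 - 12)/(3 - 12) = -0.049383
L_1(8.0) = (8.0 - 3)/(6 - 3) × (8.0 - 9)/(6 - 9) × (8.0 - 12)/(6 - 12) = 0.370370
L_2(8.0) = (8.0 - 3)/(9 - 3) × (8.0 - 6)/(9 - 6) × (8.0 - 12)/(9 - 12) = 0.740741
L_3(8.0) = (8.0 - 3)/(12 - 3) × (8.0 - 6)/(12 - 6) × (8.0 - 9)/(12 - 9) = -0.061728

P(8.0) = 9×L_0(8.0) + (-3)×L_1(8.0) + (-5)×L_2(8.0) + 14×L_3(8.0)
P(8.0) = -6.123457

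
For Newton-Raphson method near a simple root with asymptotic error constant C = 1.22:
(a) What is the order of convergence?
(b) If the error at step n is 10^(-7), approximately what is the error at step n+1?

(a) Newton-Raphson has quadratic (order 2) convergence near simple roots.
    This means |e_{n+1}| ≈ C|e_n|².

(b) With |e_n| = 10^(-7) and C = 1.22:
    |e_{n+1}| ≈ 1.22 × (10^(-7))² = 1.22 × 10^(-14)

(a) 2 (quadratic); (b) |e_{n+1}| ≈ 1.220e-14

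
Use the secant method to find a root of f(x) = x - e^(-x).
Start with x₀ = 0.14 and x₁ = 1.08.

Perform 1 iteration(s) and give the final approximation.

f(x) = x - e^(-x)
x₀ = 0.14, x₁ = 1.08

Secant formula: x_{n+1} = x_n - f(x_n)(x_n - x_{n-1})/(f(x_n) - f(x_{n-1}))

Iteration 1:
  f(0.140000) = -0.729358
  f(1.080000) = 0.740404
  x_2 = 1.080000 - 0.740404×(1.080000 - 0.140000)/(0.740404 - (-0.729358))
       = 0.606468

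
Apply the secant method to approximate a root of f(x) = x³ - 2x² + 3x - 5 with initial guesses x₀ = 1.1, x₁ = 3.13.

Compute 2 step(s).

f(x) = x³ - 2x² + 3x - 5
x₀ = 1.1, x₁ = 3.13

Secant formula: x_{n+1} = x_n - f(x_n)(x_n - x_{n-1})/(f(x_n) - f(x_{n-1}))

Iteration 1:
  f(1.100000) = -2.789000
  f(3.130000) = 15.460497
  x_2 = 3.130000 - 15.460497×(3.130000 - 1.100000)/(15.460497 - (-2.789000))
       = 1.410237
Iteration 2:
  f(3.130000) = 15.460497
  f(1.410237) = -1.942191
  x_3 = 1.410237 - (-1.942191)×(1.410237 - 3.130000)/(-1.942191 - 15.460497)
       = 1.602168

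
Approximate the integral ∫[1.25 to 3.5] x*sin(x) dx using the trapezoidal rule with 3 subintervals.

f(x) = x*sin(x)
a = 1.25, b = 3.5, n = 3
h = (b - a)/n = 0.750000

Trapezoidal rule: (h/2)[f(x₀) + 2f(x₁) + 2f(x₂) + ... + f(xₙ)]

x_0 = 1.2500, f(x_0) = 1.186231, coefficient = 1
x_1 = 2.0000, f(x_1) = 1.818595, coefficient = 2
x_2 = 2.7500, f(x_2) = 1.049568, coefficient = 2
x_3 = 3.5000, f(x_3) = -1.227741, coefficient = 1

I ≈ (0.750000/2) × 5.694815 = 2.135555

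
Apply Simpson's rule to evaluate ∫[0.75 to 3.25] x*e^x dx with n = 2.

f(x) = x*e^x
a = 0.75, b = 3.25, n = 2
h = (b - a)/n = 1.250000

Simpson's rule: (h/3)[f(x₀) + 4f(x₁) + 2f(x₂) + ... + f(xₙ)]

x_0 = 0.7500, f(x_0) = 1.587750, coefficient = 1
x_1 = 2.0000, f(x_1) = 14.778112, coefficient = 4
x_2 = 3.2500, f(x_2) = 83.818605, coefficient = 1

I ≈ (1.250000/3) × 144.518804 = 60.216168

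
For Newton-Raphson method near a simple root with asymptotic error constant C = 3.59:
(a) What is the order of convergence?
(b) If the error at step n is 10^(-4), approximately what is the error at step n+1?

(a) Newton-Raphson has quadratic (order 2) convergence near simple roots.
    This means |e_{n+1}| ≈ C|e_n|².

(b) With |e_n| = 10^(-4) and C = 3.59:
    |e_{n+1}| ≈ 3.59 × (10^(-4))² = 3.59 × 10^(-8)

(a) 2 (quadratic); (b) |e_{n+1}| ≈ 3.590e-08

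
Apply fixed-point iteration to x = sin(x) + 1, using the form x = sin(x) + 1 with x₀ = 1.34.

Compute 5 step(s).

Equation: x = sin(x) + 1
Fixed-point form: x = sin(x) + 1
x₀ = 1.34

x_1 = g(1.340000) = 1.973485
x_2 = g(1.973485) = 1.920011
x_3 = g(1.920011) = 1.939642
x_4 = g(1.939642) = 1.932744
x_5 = g(1.932744) = 1.935209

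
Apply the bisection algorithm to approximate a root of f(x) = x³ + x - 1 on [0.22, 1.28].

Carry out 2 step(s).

f(x) = x³ + x - 1
Initial interval: [0.22, 1.28]

Iteration 1:
  c_1 = (0.220000 + 1.280000)/2 = 0.750000
  f(c_1) = f(0.750000) = 0.171875
  f(a) × f(c) < 0, new interval: [0.220000, 0.750000]
Iteration 2:
  c_2 = (0.220000 + 0.750000)/2 = 0.485000
  f(c_2) = f(0.485000) = -0.400916
  f(a) × f(c) ≥ 0, new interval: [0.485000, 0.750000]

After 2 iteration(s), the approximation is c_2 = 0.485000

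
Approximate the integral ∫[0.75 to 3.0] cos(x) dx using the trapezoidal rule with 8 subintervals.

f(x) = cos(x)
a = 0.75, b = 3.0, n = 8
h = (b - a)/n = 0.281250

Trapezoidal rule: (h/2)[f(x₀) + 2f(x₁) + 2f(x₂) + ... + f(xₙ)]

x_0 = 0.7500, f(x_0) = 0.731689, coefficient = 1
x_1 = 1.0312, f(x_1) = 0.513747, coefficient = 2
x_2 = 1.3125, f(x_2) = 0.255434, coefficient = 2
x_3 = 1.5938, f(x_3) = -0.022952, coefficient = 2
x_4 = 1.8750, f(x_4) = -0.299534, coefficient = 2
x_5 = 2.1562, f(x_5) = -0.552578, coefficient = 2
x_6 = 2.4375, f(x_6) = -0.762199, coefficient = 2
x_7 = 2.7188, f(x_7) = -0.911926, coefficient = 2
x_8 = 3.0000, f(x_8) = -0.989992, coefficient = 1

I ≈ (0.281250/2) × -3.818319 = -0.536951
Exact value: -0.540519
Error: 0.003568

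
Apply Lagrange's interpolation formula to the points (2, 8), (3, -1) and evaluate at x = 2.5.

Lagrange interpolation formula:
P(x) = Σ yᵢ × Lᵢ(x)
where Lᵢ(x) = Π_{j≠i} (x - xⱼ)/(xᵢ - xⱼ)

L_0(2.5) = (2.5 - 3)/(2 - 3) = 0.500000
L_1(2.5) = (2.5 - 2)/(3 - 2) = 0.500000

P(2.5) = 8×L_0(2.5) + (-1)×L_1(2.5)
P(2.5) = 3.500000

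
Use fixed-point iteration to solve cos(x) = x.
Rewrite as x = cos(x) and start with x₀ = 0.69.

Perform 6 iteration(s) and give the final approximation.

Equation: cos(x) = x
Fixed-point form: x = cos(x)
x₀ = 0.69

x_1 = g(0.690000) = 0.771246
x_2 = g(0.771246) = 0.717043
x_3 = g(0.717043) = 0.753752
x_4 = g(0.753752) = 0.729126
x_5 = g(0.729126) = 0.745757
x_6 = g(0.745757) = 0.734574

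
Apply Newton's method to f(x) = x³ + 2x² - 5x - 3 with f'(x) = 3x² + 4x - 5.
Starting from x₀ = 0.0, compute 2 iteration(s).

f(x) = x³ + 2x² - 5x - 3
f'(x) = 3x² + 4x - 5
x₀ = 0.0

Newton-Raphson formula: x_{n+1} = x_n - f(x_n)/f'(x_n)

Iteration 1:
  f(0.000000) = -3.000000
  f'(0.000000) = -5.000000
  x_1 = 0.000000 - (-3.000000)/(-5.000000) = -0.600000
Iteration 2:
  f(-0.600000) = 0.504000
  f'(-0.600000) = -6.320000
  x_2 = -0.600000 - 0.504000/(-6.320000) = -0.520253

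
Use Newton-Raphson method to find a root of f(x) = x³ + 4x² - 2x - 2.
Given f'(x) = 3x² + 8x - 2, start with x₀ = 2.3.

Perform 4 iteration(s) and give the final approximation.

f(x) = x³ + 4x² - 2x - 2
f'(x) = 3x² + 8x - 2
x₀ = 2.3

Newton-Raphson formula: x_{n+1} = x_n - f(x_n)/f'(x_n)

Iteration 1:
  f(2.300000) = 26.727000
  f'(2.300000) = 32.270000
  x_1 = 2.300000 - 26.727000/32.270000 = 1.471769
Iteration 2:
  f(1.471769) = 6.908890
  f'(1.471769) = 16.272471
  x_2 = 1.471769 - 6.908890/16.272471 = 1.047194
Iteration 3:
  f(1.047194) = 1.440443
  f'(1.047194) = 9.667399
  x_3 = 1.047194 - 1.440443/9.667399 = 0.898194
Iteration 4:
  f(0.898194) = 0.155242
  f'(0.898194) = 7.605810
  x_4 = 0.898194 - 0.155242/7.605810 = 0.877783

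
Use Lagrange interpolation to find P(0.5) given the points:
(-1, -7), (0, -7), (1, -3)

Lagrange interpolation formula:
P(x) = Σ yᵢ × Lᵢ(x)
where Lᵢ(x) = Π_{j≠i} (x - xⱼ)/(xᵢ - xⱼ)

L_0(0.5) = (0.5 - 0)/(-1 - 0) × (0.5 - 1)/(-1 - 1) = -0.125000
L_1(0.5) = (0.5 - (-1))/(0 - (-1)) × (0.5 - 1)/(0 - 1) = 0.750000
L_2(0.5) = (0.5 - (-1))/(1 - (-1)) × (0.5 - 0)/(1 - 0) = 0.375000

P(0.5) = (-7)×L_0(0.5) + (-7)×L_1(0.5) + (-3)×L_2(0.5)
P(0.5) = -5.500000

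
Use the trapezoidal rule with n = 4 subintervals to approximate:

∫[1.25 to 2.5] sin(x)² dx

f(x) = sin(x)²
a = 1.25, b = 2.5, n = 4
h = (b - a)/n = 0.312500

Trapezoidal rule: (h/2)[f(x₀) + 2f(x₁) + 2f(x₂) + ... + f(xₙ)]

x_0 = 1.2500, f(x_0) = 0.900572, coefficient = 1
x_1 = 1.5625, f(x_1) = 0.999931, coefficient = 2
x_2 = 1.8750, f(x_2) = 0.910280, coefficient = 2
x_3 = 2.1875, f(x_3) = 0.665512, coefficient = 2
x_4 = 2.5000, f(x_4) = 0.358169, coefficient = 1

I ≈ (0.312500/2) × 6.410187 = 1.001592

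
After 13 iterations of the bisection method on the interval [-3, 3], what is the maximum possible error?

Bisection error bound: |error| ≤ (b-a)/2^n
|error| ≤ (3 - (-3))/2^13 = 6/2^13
|error| ≤ 0.0007324219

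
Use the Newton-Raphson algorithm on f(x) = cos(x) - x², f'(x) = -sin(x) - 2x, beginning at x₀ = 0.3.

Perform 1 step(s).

f(x) = cos(x) - x²
f'(x) = -sin(x) - 2x
x₀ = 0.3

Newton-Raphson formula: x_{n+1} = x_n - f(x_n)/f'(x_n)

Iteration 1:
  f(0.300000) = 0.865336
  f'(0.300000) = -0.895520
  x_1 = 0.300000 - 0.865336/(-0.895520) = 1.266295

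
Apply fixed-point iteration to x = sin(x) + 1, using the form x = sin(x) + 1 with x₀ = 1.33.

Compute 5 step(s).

Equation: x = sin(x) + 1
Fixed-point form: x = sin(x) + 1
x₀ = 1.33

x_1 = g(1.330000) = 1.971148
x_2 = g(1.971148) = 1.920924
x_3 = g(1.920924) = 1.939329
x_4 = g(1.939329) = 1.932857
x_5 = g(1.932857) = 1.935169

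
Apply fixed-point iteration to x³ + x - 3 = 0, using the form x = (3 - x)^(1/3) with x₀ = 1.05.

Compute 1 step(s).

Equation: x³ + x - 3 = 0
Fixed-point form: x = (3 - x)^(1/3)
x₀ = 1.05

x_1 = g(1.050000) = 1.249333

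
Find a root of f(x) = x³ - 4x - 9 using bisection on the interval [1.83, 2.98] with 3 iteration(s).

f(x) = x³ - 4x - 9
Initial interval: [1.83, 2.98]

Iteration 1:
  c_1 = (1.830000 + 2.980000)/2 = 2.405000
  f(c_1) = f(2.405000) = -4.709420
  f(a) × f(c) ≥ 0, new interval: [2.405000, 2.980000]
Iteration 2:
  c_2 = (2.405000 + 2.980000)/2 = 2.692500
  f(c_2) = f(2.692500) = -0.250570
  f(a) × f(c) ≥ 0, new interval: [2.692500, 2.980000]
Iteration 3:
  c_3 = (2.692500 + 2.980000)/2 = 2.836250
  f(c_3) = f(2.836250) = 2.470686
  f(a) × f(c) < 0, new interval: [2.692500, 2.836250]

After 3 iteration(s), the approximation is c_3 = 2.836250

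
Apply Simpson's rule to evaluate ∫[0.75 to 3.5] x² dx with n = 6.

f(x) = x²
a = 0.75, b = 3.5, n = 6
h = (b - a)/n = 0.458333

Simpson's rule: (h/3)[f(x₀) + 4f(x₁) + 2f(x₂) + ... + f(xₙ)]

x_0 = 0.7500, f(x_0) = 0.562500, coefficient = 1
x_1 = 1.2083, f(x_1) = 1.460069, coefficient = 4
x_2 = 1.6667, f(x_2) = 2.777778, coefficient = 2
x_3 = 2.1250, f(x_3) = 4.515625, coefficient = 4
x_4 = 2.5833, f(x_4) = 6.673611, coefficient = 2
x_5 = 3.0417, f(x_5) = 9.251736, coefficient = 4
x_6 = 3.5000, f(x_6) = 12.250000, coefficient = 1

I ≈ (0.458333/3) × 92.625000 = 14.151042
Exact value: 14.151042
Error: 0.000000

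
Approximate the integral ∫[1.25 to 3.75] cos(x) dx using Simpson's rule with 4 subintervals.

f(x) = cos(x)
a = 1.25, b = 3.75, n = 4
h = (b - a)/n = 0.625000

Simpson's rule: (h/3)[f(x₀) + 4f(x₁) + 2f(x₂) + ... + f(xₙ)]

x_0 = 1.2500, f(x_0) = 0.315322, coefficient = 1
x_1 = 1.8750, f(x_1) = -0.299534, coefficient = 4
x_2 = 2.5000, f(x_2) = -0.801144, coefficient = 2
x_3 = 3.1250, f(x_3) = -0.999862, coefficient = 4
x_4 = 3.7500, f(x_4) = -0.820559, coefficient = 1

I ≈ (0.625000/3) × -7.305108 = -1.521897
Exact value: -1.520546
Error: 0.001351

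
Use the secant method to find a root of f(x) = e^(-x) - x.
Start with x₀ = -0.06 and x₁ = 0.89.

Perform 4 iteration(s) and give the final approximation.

f(x) = e^(-x) - x
x₀ = -0.06, x₁ = 0.89

Secant formula: x_{n+1} = x_n - f(x_n)(x_n - x_{n-1})/(f(x_n) - f(x_{n-1}))

Iteration 1:
  f(-0.060000) = 1.121837
  f(0.890000) = -0.479344
  x_2 = 0.890000 - (-0.479344)×(0.890000 - (-0.060000))/(-0.479344 - 1.121837)
       = 0.605599
Iteration 2:
  f(0.890000) = -0.479344
  f(0.605599) = -0.059852
  x_3 = 0.605599 - (-0.059852)×(0.605599 - 0.890000)/(-0.059852 - (-0.479344))
       = 0.565022
Iteration 3:
  f(0.605599) = -0.059852
  f(0.565022) = 0.003326
  x_4 = 0.565022 - 0.003326×(0.565022 - 0.605599)/(0.003326 - (-0.059852))
       = 0.567158
Iteration 4:
  f(0.565022) = 0.003326
  f(0.567158) = -0.000023
  x_5 = 0.567158 - (-0.000023)×(0.567158 - 0.565022)/(-0.000023 - 0.003326)
       = 0.567143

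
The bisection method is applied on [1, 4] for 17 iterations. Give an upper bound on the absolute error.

Bisection error bound: |error| ≤ (b-a)/2^n
|error| ≤ (4 - 1)/2^17 = 3/2^17
|error| ≤ 0.0000228882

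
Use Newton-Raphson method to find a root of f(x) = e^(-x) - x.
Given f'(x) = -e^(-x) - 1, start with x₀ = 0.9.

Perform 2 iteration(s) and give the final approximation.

f(x) = e^(-x) - x
f'(x) = -e^(-x) - 1
x₀ = 0.9

Newton-Raphson formula: x_{n+1} = x_n - f(x_n)/f'(x_n)

Iteration 1:
  f(0.900000) = -0.493430
  f'(0.900000) = -1.406570
  x_1 = 0.900000 - (-0.493430)/(-1.406570) = 0.549196
Iteration 2:
  f(0.549196) = 0.028218
  f'(0.549196) = -1.577414
  x_2 = 0.549196 - 0.028218/(-1.577414) = 0.567085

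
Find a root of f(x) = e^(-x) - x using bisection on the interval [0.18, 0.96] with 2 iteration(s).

f(x) = e^(-x) - x
Initial interval: [0.18, 0.96]

Iteration 1:
  c_1 = (0.180000 + 0.960000)/2 = 0.570000
  f(c_1) = f(0.570000) = -0.004475
  f(a) × f(c) < 0, new interval: [0.180000, 0.570000]
Iteration 2:
  c_2 = (0.180000 + 0.570000)/2 = 0.375000
  f(c_2) = f(0.375000) = 0.312289
  f(a) × f(c) ≥ 0, new interval: [0.375000, 0.570000]

After 2 iteration(s), the approximation is c_2 = 0.375000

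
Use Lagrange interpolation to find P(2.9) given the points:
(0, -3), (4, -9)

Lagrange interpolation formula:
P(x) = Σ yᵢ × Lᵢ(x)
where Lᵢ(x) = Π_{j≠i} (x - xⱼ)/(xᵢ - xⱼ)

L_0(2.9) = (2.9 - 4)/(0 - 4) = 0.275000
L_1(2.9) = (2.9 - 0)/(4 - 0) = 0.725000

P(2.9) = (-3)×L_0(2.9) + (-9)×L_1(2.9)
P(2.9) = -7.350000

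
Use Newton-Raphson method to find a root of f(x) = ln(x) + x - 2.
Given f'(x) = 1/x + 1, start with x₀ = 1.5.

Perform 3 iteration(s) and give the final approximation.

f(x) = ln(x) + x - 2
f'(x) = 1/x + 1
x₀ = 1.5

Newton-Raphson formula: x_{n+1} = x_n - f(x_n)/f'(x_n)

Iteration 1:
  f(1.500000) = -0.094535
  f'(1.500000) = 1.666667
  x_1 = 1.500000 - (-0.094535)/1.666667 = 1.556721
Iteration 2:
  f(1.556721) = -0.000697
  f'(1.556721) = 1.642376
  x_2 = 1.556721 - (-0.000697)/1.642376 = 1.557146
Iteration 3:
  f(1.557146) = 0.000000
  f'(1.557146) = 1.642201
  x_3 = 1.557146 - 0.000000/1.642201 = 1.557146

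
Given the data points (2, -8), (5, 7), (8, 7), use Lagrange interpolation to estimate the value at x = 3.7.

Lagrange interpolation formula:
P(x) = Σ yᵢ × Lᵢ(x)
where Lᵢ(x) = Π_{j≠i} (x - xⱼ)/(xᵢ - xⱼ)

L_0(3.7) = (3.7 - 5)/(2 - 5) × (3.7 - 8)/(2 - 8) = 0.310556
L_1(3.7) = (3.7 - 2)/(5 - 2) × (3.7 - 8)/(5 - 8) = 0.812222
L_2(3.7) = (3.7 - 2)/(8 - 2) × (3.7 - 5)/(8 - 5) = -0.122778

P(3.7) = (-8)×L_0(3.7) + 7×L_1(3.7) + 7×L_2(3.7)
P(3.7) = 2.341667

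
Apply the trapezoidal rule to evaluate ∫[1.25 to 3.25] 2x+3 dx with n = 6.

f(x) = 2x+3
a = 1.25, b = 3.25, n = 6
h = (b - a)/n = 0.333333

Trapezoidal rule: (h/2)[f(x₀) + 2f(x₁) + 2f(x₂) + ... + f(xₙ)]

x_0 = 1.2500, f(x_0) = 5.500000, coefficient = 1
x_1 = 1.5833, f(x_1) = 6.166667, coefficient = 2
x_2 = 1.9167, f(x_2) = 6.833333, coefficient = 2
x_3 = 2.2500, f(x_3) = 7.500000, coefficient = 2
x_4 = 2.5833, f(x_4) = 8.166667, coefficient = 2
x_5 = 2.9167, f(x_5) = 8.833333, coefficient = 2
x_6 = 3.2500, f(x_6) = 9.500000, coefficient = 1

I ≈ (0.333333/2) × 90.000000 = 15.000000
Exact value: 15.000000
Error: 0.000000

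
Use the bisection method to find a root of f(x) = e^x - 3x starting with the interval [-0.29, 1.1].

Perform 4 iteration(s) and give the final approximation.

f(x) = e^x - 3x
Initial interval: [-0.29, 1.1]

Iteration 1:
  c_1 = (-0.290000 + 1.100000)/2 = 0.405000
  f(c_1) = f(0.405000) = 0.284303
  f(a) × f(c) ≥ 0, new interval: [0.405000, 1.100000]
Iteration 2:
  c_2 = (0.405000 + 1.100000)/2 = 0.752500
  f(c_2) = f(0.752500) = -0.135201
  f(a) × f(c) < 0, new interval: [0.405000, 0.752500]
Iteration 3:
  c_3 = (0.405000 + 0.752500)/2 = 0.578750
  f(c_3) = f(0.578750) = 0.047557
  f(a) × f(c) ≥ 0, new interval: [0.578750, 0.752500]
Iteration 4:
  c_4 = (0.578750 + 0.752500)/2 = 0.665625
  f(c_4) = f(0.665625) = -0.051169
  f(a) × f(c) < 0, new interval: [0.578750, 0.665625]

After 4 iteration(s), the approximation is c_4 = 0.665625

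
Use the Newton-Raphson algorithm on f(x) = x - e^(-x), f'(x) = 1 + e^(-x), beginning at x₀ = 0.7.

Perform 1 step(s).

f(x) = x - e^(-x)
f'(x) = 1 + e^(-x)
x₀ = 0.7

Newton-Raphson formula: x_{n+1} = x_n - f(x_n)/f'(x_n)

Iteration 1:
  f(0.700000) = 0.203415
  f'(0.700000) = 1.496585
  x_1 = 0.700000 - 0.203415/1.496585 = 0.564081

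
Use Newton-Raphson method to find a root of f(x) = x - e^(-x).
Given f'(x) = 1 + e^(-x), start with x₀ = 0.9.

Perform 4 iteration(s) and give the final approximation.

f(x) = x - e^(-x)
f'(x) = 1 + e^(-x)
x₀ = 0.9

Newton-Raphson formula: x_{n+1} = x_n - f(x_n)/f'(x_n)

Iteration 1:
  f(0.900000) = 0.493430
  f'(0.900000) = 1.406570
  x_1 = 0.900000 - 0.493430/1.406570 = 0.549196
Iteration 2:
  f(0.549196) = -0.028218
  f'(0.549196) = 1.577414
  x_2 = 0.549196 - (-0.028218)/1.577414 = 0.567085
Iteration 3:
  f(0.567085) = -0.000092
  f'(0.567085) = 1.567177
  x_3 = 0.567085 - (-0.000092)/1.567177 = 0.567143
Iteration 4:
  f(0.567143) = 0.000000
  f'(0.567143) = 1.567143
  x_4 = 0.567143 - 0.000000/1.567143 = 0.567143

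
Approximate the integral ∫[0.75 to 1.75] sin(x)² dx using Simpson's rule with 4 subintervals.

f(x) = sin(x)²
a = 0.75, b = 1.75, n = 4
h = (b - a)/n = 0.250000

Simpson's rule: (h/3)[f(x₀) + 4f(x₁) + 2f(x₂) + ... + f(xₙ)]

x_0 = 0.7500, f(x_0) = 0.464631, coefficient = 1
x_1 = 1.0000, f(x_1) = 0.708073, coefficient = 4
x_2 = 1.2500, f(x_2) = 0.900572, coefficient = 2
x_3 = 1.5000, f(x_3) = 0.994996, coefficient = 4
x_4 = 1.7500, f(x_4) = 0.968228, coefficient = 1

I ≈ (0.250000/3) × 10.046282 = 0.837190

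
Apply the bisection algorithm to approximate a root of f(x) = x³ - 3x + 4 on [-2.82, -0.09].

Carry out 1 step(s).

f(x) = x³ - 3x + 4
Initial interval: [-2.82, -0.09]

Iteration 1:
  c_1 = (-2.820000 + (-0.090000))/2 = -1.455000
  f(c_1) = f(-1.455000) = 5.284729
  f(a) × f(c) < 0, new interval: [-2.820000, -1.455000]

After 1 iteration(s), the approximation is c_1 = -1.455000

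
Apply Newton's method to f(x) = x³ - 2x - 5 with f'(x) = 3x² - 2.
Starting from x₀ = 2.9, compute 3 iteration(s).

f(x) = x³ - 2x - 5
f'(x) = 3x² - 2
x₀ = 2.9

Newton-Raphson formula: x_{n+1} = x_n - f(x_n)/f'(x_n)

Iteration 1:
  f(2.900000) = 13.589000
  f'(2.900000) = 23.230000
  x_1 = 2.900000 - 13.589000/23.230000 = 2.315024
Iteration 2:
  f(2.315024) = 2.776939
  f'(2.315024) = 14.078004
  x_2 = 2.315024 - 2.776939/14.078004 = 2.117770
Iteration 3:
  f(2.117770) = 0.262551
  f'(2.117770) = 11.454848
  x_3 = 2.117770 - 0.262551/11.454848 = 2.094849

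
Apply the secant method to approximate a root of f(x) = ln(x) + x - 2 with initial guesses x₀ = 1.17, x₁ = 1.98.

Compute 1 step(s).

f(x) = ln(x) + x - 2
x₀ = 1.17, x₁ = 1.98

Secant formula: x_{n+1} = x_n - f(x_n)(x_n - x_{n-1})/(f(x_n) - f(x_{n-1}))

Iteration 1:
  f(1.170000) = -0.672996
  f(1.980000) = 0.663097
  x_2 = 1.980000 - 0.663097×(1.980000 - 1.170000)/(0.663097 - (-0.672996))
       = 1.578001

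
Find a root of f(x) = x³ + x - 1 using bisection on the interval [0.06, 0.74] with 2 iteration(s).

f(x) = x³ + x - 1
Initial interval: [0.06, 0.74]

Iteration 1:
  c_1 = (0.060000 + 0.740000)/2 = 0.400000
  f(c_1) = f(0.400000) = -0.536000
  f(a) × f(c) ≥ 0, new interval: [0.400000, 0.740000]
Iteration 2:
  c_2 = (0.400000 + 0.740000)/2 = 0.570000
  f(c_2) = f(0.570000) = -0.244807
  f(a) × f(c) ≥ 0, new interval: [0.570000, 0.740000]

After 2 iteration(s), the approximation is c_2 = 0.570000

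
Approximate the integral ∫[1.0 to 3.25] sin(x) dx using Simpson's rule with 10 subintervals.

f(x) = sin(x)
a = 1.0, b = 3.25, n = 10
h = (b - a)/n = 0.225000

Simpson's rule: (h/3)[f(x₀) + 4f(x₁) + 2f(x₂) + ... + f(xₙ)]

x_0 = 1.0000, f(x_0) = 0.841471, coefficient = 1
x_1 = 1.2250, f(x_1) = 0.940806, coefficient = 4
x_2 = 1.4500, f(x_2) = 0.992713, coefficient = 2
x_3 = 1.6750, f(x_3) = 0.994576, coefficient = 4
x_4 = 1.9000, f(x_4) = 0.946300, coefficient = 2
x_5 = 2.1250, f(x_5) = 0.850320, coefficient = 4
x_6 = 2.3500, f(x_6) = 0.711473, coefficient = 2
x_7 = 2.5750, f(x_7) = 0.536760, coefficient = 4
x_8 = 2.8000, f(x_8) = 0.334988, coefficient = 2
x_9 = 3.0250, f(x_9) = 0.116329, coefficient = 4
x_10 = 3.2500, f(x_10) = -0.108195, coefficient = 1

I ≈ (0.225000/3) × 20.459386 = 1.534454
Exact value: 1.534432
Error: 0.000022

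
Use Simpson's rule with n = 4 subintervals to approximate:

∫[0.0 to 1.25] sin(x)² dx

f(x) = sin(x)²
a = 0.0, b = 1.25, n = 4
h = (b - a)/n = 0.312500

Simpson's rule: (h/3)[f(x₀) + 4f(x₁) + 2f(x₂) + ... + f(xₙ)]

x_0 = 0.0000, f(x_0) = 0.000000, coefficient = 1
x_1 = 0.3125, f(x_1) = 0.094518, coefficient = 4
x_2 = 0.6250, f(x_2) = 0.342339, coefficient = 2
x_3 = 0.9375, f(x_3) = 0.649767, coefficient = 4
x_4 = 1.2500, f(x_4) = 0.900572, coefficient = 1

I ≈ (0.312500/3) × 4.562390 = 0.475249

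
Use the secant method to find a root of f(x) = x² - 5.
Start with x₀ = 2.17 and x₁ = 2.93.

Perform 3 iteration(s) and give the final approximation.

f(x) = x² - 5
x₀ = 2.17, x₁ = 2.93

Secant formula: x_{n+1} = x_n - f(x_n)(x_n - x_{n-1})/(f(x_n) - f(x_{n-1}))

Iteration 1:
  f(2.170000) = -0.291100
  f(2.930000) = 3.584900
  x_2 = 2.930000 - 3.584900×(2.930000 - 2.170000)/(3.584900 - (-0.291100))
       = 2.227078
Iteration 2:
  f(2.930000) = 3.584900
  f(2.227078) = -0.040122
  x_3 = 2.227078 - (-0.040122)×(2.227078 - 2.930000)/(-0.040122 - 3.584900)
       = 2.234858
Iteration 3:
  f(2.227078) = -0.040122
  f(2.234858) = -0.005408
  x_4 = 2.234858 - (-0.005408)×(2.234858 - 2.227078)/(-0.005408 - (-0.040122))
       = 2.236070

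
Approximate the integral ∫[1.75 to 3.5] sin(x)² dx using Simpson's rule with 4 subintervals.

f(x) = sin(x)²
a = 1.75, b = 3.5, n = 4
h = (b - a)/n = 0.437500

Simpson's rule: (h/3)[f(x₀) + 4f(x₁) + 2f(x₂) + ... + f(xₙ)]

x_0 = 1.7500, f(x_0) = 0.968228, coefficient = 1
x_1 = 2.1875, f(x_1) = 0.665512, coefficient = 4
x_2 = 2.6250, f(x_2) = 0.243957, coefficient = 2
x_3 = 3.0625, f(x_3) = 0.006243, coefficient = 4
x_4 = 3.5000, f(x_4) = 0.123049, coefficient = 1

I ≈ (0.437500/3) × 4.266211 = 0.622156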